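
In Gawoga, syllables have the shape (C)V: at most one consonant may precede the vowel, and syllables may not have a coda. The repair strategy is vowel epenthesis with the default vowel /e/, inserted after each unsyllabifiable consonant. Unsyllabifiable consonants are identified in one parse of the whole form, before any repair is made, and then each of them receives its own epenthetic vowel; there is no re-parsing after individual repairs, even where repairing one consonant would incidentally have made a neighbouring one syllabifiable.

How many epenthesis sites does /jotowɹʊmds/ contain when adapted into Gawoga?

4

The unsyllabifiable consonants are /w/, /m/, /d/, /s/; each receives one epenthetic vowel.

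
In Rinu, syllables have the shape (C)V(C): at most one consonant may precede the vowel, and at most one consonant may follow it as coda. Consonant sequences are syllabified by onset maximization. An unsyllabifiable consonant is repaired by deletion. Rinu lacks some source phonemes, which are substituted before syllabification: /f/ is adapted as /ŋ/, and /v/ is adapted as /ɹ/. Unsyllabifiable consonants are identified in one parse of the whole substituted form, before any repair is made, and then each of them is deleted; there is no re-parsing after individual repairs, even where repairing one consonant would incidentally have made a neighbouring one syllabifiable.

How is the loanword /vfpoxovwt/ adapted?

Substitution: /v/ → /ɹ/, /f/ → /ŋ/, giving /ɹŋpoxoɹwt/.
Syllabifying with onset maximization leaves /ɹ/, /ŋ/, /w/, /t/ stranded (at most one coda consonant is licensed; onsets are limited to one consonant).
Each unlicensed consonant is deleted: /ɹ/, /ŋ/, /w/, /t/.

poxoɹ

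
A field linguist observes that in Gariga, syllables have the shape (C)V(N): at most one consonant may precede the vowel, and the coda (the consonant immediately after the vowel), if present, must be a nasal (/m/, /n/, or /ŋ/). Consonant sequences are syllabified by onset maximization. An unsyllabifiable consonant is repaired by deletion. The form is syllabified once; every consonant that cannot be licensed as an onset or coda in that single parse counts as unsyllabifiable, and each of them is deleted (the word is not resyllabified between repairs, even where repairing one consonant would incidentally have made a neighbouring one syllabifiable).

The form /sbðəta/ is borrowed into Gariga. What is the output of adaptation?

ðəta

The consonants /s/, /b/ cannot be parsed into a legal (C)V(N) syllable (only a nasal (/m/, /n/, or /ŋ/) is licensed in coda position; onsets are limited to one consonant).
Deleting the stranded consonants removes /s/, /b/.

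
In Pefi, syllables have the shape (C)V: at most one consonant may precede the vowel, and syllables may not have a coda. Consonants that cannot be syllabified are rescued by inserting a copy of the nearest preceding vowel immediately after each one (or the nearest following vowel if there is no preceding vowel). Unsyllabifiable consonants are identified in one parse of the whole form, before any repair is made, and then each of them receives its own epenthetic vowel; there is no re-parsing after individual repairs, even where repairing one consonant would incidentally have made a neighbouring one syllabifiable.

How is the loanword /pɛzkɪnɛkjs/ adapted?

Under (C)V, the unsyllabifiable consonants are /z/, /k/, /j/, /s/ (no codas are permitted; onsets are limited to one consonant).
Epenthesis after each stranded consonant: /z/ → /zɛ/, /k/ → /kɛ/, /j/ → /jɛ/, /s/ → /sɛ/.

pɛzɛkɪnɛkɛjɛsɛ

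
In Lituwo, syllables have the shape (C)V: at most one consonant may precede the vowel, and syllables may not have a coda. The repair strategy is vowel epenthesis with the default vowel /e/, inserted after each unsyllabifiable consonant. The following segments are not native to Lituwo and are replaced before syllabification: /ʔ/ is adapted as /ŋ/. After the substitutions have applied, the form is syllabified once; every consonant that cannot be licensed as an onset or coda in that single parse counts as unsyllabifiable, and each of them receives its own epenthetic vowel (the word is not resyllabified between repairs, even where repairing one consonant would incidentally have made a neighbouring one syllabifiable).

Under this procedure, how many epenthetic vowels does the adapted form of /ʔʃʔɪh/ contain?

3

After substitution the input is /ŋʃŋɪh/.
The unsyllabifiable consonants are /ŋ/, /ʃ/, /h/; each receives one epenthetic vowel.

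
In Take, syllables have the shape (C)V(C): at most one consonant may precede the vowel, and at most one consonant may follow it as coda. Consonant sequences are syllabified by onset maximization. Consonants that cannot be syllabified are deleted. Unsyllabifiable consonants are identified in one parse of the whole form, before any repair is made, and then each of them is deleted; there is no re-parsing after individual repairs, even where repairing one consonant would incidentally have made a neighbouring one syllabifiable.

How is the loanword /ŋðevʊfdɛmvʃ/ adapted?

ðevʊfdɛm

The consonants /ŋ/, /v/, /ʃ/ cannot be parsed into a legal (C)V(C) syllable (at most one coda consonant is licensed; onsets are limited to one consonant).
Deletion applies to /ŋ/, /v/, /ʃ/.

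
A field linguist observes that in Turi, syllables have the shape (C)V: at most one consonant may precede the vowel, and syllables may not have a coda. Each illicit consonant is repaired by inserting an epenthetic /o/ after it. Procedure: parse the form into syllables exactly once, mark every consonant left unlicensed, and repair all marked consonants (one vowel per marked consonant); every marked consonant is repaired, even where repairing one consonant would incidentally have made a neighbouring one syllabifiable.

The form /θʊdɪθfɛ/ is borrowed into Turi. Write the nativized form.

θʊdɪθofɛ

The consonants /θ/ cannot be parsed into a legal (C)V syllable (no codas are permitted; onsets are limited to one consonant).
Inserting the epenthetic vowel yields /θ/ → /θo/.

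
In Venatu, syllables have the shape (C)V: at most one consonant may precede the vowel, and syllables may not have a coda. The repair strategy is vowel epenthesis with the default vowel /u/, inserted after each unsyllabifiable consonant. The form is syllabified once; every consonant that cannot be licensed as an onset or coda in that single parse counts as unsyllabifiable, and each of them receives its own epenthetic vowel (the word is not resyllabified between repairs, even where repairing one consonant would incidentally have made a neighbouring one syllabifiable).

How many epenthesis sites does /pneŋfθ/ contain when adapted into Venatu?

The unsyllabifiable consonants are /p/, /ŋ/, /f/, /θ/; each receives one epenthetic vowel.

4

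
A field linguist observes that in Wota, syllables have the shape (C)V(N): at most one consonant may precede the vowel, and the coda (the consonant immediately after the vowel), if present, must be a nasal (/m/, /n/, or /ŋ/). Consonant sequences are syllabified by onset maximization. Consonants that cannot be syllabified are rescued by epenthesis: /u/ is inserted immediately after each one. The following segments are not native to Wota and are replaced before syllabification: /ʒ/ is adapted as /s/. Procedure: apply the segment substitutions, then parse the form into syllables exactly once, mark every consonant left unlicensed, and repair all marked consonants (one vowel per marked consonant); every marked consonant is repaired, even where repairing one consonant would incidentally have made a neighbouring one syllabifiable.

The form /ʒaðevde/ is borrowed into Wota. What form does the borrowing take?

Substitution: /ʒ/ → /s/, giving /saðevde/.
The consonants /v/ cannot be parsed into a legal (C)V(N) syllable (only a nasal (/m/, /n/, or /ŋ/) is licensed in coda position; onsets are limited to one consonant).
Each unlicensed consonant becomes the onset of a new syllable: /v/ → /vu/.

saðevude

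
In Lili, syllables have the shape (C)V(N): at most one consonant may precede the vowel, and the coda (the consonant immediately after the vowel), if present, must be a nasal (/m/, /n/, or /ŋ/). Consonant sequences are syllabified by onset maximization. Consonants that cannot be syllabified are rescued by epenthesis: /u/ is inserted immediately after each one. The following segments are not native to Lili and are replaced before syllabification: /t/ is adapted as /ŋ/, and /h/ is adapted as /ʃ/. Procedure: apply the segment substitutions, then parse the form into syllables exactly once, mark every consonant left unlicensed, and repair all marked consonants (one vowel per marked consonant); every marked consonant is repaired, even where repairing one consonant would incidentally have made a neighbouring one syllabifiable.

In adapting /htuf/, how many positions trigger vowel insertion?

2

After substitution the input is /ʃŋuf/.
The unsyllabifiable consonants are /ʃ/, /f/; each receives one epenthetic vowel.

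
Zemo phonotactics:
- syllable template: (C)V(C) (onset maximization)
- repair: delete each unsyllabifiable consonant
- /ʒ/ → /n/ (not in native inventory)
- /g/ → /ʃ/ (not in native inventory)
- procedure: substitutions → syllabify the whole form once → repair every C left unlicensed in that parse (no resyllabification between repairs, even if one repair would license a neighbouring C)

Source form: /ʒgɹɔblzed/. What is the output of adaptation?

Substitution: /ʒ/ → /n/, /g/ → /ʃ/, giving /nʃɹɔblzed/.
Under (C)V(C), the unsyllabifiable consonants are /n/, /ʃ/, /l/ (at most one coda consonant is licensed; onsets are limited to one consonant).
Each unlicensed consonant is deleted: /n/, /ʃ/, /l/.

ɹɔbzed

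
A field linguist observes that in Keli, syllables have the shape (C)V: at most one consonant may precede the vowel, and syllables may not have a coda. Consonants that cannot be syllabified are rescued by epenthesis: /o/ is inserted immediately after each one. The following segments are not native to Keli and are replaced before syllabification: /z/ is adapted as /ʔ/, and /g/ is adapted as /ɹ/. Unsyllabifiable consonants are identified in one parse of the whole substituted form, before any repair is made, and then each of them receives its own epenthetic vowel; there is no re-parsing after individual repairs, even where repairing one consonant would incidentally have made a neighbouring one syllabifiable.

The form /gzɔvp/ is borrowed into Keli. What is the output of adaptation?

ɹoʔɔvopo

Substitution: /g/ → /ɹ/, /z/ → /ʔ/, giving /ɹʔɔvp/.
The consonants /ɹ/, /v/, /p/ cannot be parsed into a legal (C)V syllable (no codas are permitted; onsets are limited to one consonant).
Epenthesis after each stranded consonant: /ɹ/ → /ɹo/, /v/ → /vo/, /p/ → /po/.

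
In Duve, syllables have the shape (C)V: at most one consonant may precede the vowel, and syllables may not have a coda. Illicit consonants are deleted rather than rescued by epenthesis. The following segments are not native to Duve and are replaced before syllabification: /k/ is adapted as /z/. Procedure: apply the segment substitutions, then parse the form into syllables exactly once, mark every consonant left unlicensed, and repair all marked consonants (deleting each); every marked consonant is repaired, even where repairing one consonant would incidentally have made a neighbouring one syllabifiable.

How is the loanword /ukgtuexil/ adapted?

utuexi

Substitution: /k/ → /z/, giving /uzgtuexil/.
Syllabifying with onset maximization leaves /z/, /g/, /l/ stranded (no codas are permitted; onsets are limited to one consonant).
Each unlicensed consonant is deleted: /z/, /g/, /l/.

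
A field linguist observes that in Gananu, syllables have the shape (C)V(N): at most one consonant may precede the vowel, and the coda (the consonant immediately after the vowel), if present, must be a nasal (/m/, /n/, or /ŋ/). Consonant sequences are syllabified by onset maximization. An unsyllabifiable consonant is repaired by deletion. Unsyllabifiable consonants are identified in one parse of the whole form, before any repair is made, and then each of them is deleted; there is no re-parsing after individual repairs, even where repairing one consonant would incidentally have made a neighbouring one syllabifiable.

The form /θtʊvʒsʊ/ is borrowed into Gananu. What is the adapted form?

Under (C)V(N), the unsyllabifiable consonants are /θ/, /v/, /ʒ/ (only a nasal (/m/, /n/, or /ŋ/) is licensed in coda position; onsets are limited to one consonant).
Deleting the stranded consonants removes /θ/, /v/, /ʒ/.

tʊsʊ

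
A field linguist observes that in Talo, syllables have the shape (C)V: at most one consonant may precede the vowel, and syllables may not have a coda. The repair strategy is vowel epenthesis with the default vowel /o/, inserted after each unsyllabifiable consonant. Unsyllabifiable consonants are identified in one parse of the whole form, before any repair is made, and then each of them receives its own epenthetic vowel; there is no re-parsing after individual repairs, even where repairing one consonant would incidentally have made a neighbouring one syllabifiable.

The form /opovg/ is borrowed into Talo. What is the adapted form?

Syllabifying with onset maximization leaves /v/, /g/ stranded (no codas are permitted; onsets are limited to one consonant).
Epenthesis after each stranded consonant: /v/ → /vo/, /g/ → /go/.

opovogo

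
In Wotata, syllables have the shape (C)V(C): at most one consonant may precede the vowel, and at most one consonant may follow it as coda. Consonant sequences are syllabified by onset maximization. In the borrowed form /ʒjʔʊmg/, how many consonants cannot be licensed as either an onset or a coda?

The consonants /ʒ/, /j/, /g/ cannot be parsed into a legal (C)V(C) syllable (at most one coda consonant is licensed; onsets are limited to one consonant).

3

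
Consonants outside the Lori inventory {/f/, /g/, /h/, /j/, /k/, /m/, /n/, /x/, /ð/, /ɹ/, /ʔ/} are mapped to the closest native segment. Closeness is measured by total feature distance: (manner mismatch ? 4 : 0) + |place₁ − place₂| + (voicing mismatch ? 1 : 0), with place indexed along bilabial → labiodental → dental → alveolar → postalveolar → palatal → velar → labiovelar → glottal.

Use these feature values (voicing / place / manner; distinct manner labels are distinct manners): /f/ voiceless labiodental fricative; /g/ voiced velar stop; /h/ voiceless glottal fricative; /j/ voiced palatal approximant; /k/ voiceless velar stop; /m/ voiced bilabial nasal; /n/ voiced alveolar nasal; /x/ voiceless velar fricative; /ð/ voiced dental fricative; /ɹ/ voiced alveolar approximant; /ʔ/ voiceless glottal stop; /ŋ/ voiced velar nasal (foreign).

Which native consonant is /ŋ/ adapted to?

n

/n/ is closest: same manner (nasal), place distance 3 (velar→alveolar), same voicing; total 3. Next closest is /g/ at distance 4.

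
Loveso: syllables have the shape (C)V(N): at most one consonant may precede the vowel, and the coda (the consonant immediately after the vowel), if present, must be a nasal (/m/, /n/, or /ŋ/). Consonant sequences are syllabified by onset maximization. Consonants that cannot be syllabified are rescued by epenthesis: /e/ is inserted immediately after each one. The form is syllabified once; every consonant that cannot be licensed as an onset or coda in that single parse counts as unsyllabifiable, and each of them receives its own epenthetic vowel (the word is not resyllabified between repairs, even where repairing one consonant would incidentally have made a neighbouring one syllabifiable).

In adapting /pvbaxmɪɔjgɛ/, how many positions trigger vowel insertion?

The unsyllabifiable consonants are /p/, /v/, /x/, /j/; each receives one epenthetic vowel.

4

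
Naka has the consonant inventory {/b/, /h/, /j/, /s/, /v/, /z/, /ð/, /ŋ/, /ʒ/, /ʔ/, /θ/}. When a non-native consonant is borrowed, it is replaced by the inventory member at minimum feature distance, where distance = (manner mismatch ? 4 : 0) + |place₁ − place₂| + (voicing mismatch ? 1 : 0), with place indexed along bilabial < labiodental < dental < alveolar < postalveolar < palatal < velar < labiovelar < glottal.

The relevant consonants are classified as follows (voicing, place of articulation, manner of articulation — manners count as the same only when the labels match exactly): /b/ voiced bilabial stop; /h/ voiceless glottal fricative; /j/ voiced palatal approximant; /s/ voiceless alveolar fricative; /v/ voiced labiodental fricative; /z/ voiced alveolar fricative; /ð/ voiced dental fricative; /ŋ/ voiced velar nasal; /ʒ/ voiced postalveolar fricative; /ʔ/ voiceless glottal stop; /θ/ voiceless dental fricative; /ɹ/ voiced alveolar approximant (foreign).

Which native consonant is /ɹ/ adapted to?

j

/j/ is closest: same manner (approximant), place distance 2 (alveolar→palatal), same voicing; total 2. Next closest is /z/ at distance 4.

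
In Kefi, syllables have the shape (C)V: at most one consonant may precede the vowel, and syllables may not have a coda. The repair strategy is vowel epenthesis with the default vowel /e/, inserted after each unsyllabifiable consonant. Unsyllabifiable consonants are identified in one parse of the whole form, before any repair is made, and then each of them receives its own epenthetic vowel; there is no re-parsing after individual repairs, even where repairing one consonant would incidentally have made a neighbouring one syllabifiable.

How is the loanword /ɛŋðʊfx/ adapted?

ɛŋeðʊfexe

Syllabifying with onset maximization leaves /ŋ/, /f/, /x/ stranded (no codas are permitted; onsets are limited to one consonant).
Each unlicensed consonant becomes the onset of a new syllable: /ŋ/ → /ŋe/, /f/ → /fe/, /x/ → /xe/.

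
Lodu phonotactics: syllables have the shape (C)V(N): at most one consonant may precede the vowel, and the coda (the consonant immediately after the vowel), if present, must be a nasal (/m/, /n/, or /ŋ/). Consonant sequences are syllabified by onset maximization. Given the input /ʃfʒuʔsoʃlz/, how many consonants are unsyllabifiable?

Syllabifying with onset maximization leaves /ʃ/, /f/, /ʔ/, /ʃ/, /l/, /z/ stranded (only a nasal (/m/, /n/, or /ŋ/) is licensed in coda position; onsets are limited to one consonant).

6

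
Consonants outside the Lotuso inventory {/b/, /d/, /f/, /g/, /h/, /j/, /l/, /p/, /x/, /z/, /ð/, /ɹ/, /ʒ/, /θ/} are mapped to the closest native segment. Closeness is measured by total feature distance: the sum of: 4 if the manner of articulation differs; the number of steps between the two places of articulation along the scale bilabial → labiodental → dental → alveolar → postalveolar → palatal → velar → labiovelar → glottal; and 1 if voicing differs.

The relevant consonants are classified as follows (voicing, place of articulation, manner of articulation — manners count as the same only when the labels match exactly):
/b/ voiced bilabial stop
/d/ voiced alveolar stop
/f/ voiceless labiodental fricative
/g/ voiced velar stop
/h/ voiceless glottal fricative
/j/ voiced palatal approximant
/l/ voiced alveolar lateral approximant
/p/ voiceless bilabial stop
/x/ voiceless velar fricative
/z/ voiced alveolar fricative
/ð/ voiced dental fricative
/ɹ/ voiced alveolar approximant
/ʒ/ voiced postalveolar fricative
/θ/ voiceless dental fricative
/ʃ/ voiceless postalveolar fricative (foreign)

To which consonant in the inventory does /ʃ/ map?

ʒ

/ʒ/ is closest: same manner (fricative), place distance 0 (postalveolar→postalveolar), voicing differs (+1); total 1. Next closest is /x/ at distance 2.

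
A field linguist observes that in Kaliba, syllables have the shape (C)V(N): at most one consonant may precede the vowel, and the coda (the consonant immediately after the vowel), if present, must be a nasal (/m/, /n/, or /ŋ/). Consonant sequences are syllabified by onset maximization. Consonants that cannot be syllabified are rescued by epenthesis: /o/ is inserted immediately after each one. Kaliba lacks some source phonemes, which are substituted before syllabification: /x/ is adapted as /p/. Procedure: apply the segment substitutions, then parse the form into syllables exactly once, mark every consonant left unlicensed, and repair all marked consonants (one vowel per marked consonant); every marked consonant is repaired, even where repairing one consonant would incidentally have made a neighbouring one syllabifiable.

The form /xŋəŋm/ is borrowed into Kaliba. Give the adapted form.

Substitution: /x/ → /p/, giving /pŋəŋm/.
Under (C)V(N), the unsyllabifiable consonants are /p/, /m/ (only a nasal (/m/, /n/, or /ŋ/) is licensed in coda position; onsets are limited to one consonant).
Epenthesis after each stranded consonant: /p/ → /po/, /m/ → /mo/.

poŋəŋmo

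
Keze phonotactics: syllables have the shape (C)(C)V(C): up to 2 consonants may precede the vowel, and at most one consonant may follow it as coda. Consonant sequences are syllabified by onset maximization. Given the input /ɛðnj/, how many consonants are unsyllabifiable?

2

Syllabifying with onset maximization leaves /n/, /j/ stranded (at most one coda consonant is licensed; onsets may contain at most 2 consonants).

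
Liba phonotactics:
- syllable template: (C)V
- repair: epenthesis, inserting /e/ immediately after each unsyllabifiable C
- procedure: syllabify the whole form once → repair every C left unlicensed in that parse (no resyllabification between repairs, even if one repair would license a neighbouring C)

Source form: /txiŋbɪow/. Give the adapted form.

texiŋebɪowe

The consonants /t/, /ŋ/, /w/ cannot be parsed into a legal (C)V syllable (no codas are permitted; onsets are limited to one consonant).
Epenthesis after each stranded consonant: /t/ → /te/, /ŋ/ → /ŋe/, /w/ → /we/.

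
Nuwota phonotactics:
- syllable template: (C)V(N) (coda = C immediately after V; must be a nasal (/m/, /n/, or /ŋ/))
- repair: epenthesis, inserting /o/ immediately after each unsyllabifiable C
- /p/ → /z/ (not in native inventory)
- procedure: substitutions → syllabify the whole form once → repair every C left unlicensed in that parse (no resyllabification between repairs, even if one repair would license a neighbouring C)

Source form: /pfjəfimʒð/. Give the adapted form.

Substitution: /p/ → /z/, giving /zfjəfimʒð/.
Syllabifying with onset maximization leaves /z/, /f/, /ʒ/, /ð/ stranded (only a nasal (/m/, /n/, or /ŋ/) is licensed in coda position; onsets are limited to one consonant).
Epenthesis after each stranded consonant: /z/ → /zo/, /f/ → /fo/, /ʒ/ → /ʒo/, /ð/ → /ðo/.

zofojəfimʒoðo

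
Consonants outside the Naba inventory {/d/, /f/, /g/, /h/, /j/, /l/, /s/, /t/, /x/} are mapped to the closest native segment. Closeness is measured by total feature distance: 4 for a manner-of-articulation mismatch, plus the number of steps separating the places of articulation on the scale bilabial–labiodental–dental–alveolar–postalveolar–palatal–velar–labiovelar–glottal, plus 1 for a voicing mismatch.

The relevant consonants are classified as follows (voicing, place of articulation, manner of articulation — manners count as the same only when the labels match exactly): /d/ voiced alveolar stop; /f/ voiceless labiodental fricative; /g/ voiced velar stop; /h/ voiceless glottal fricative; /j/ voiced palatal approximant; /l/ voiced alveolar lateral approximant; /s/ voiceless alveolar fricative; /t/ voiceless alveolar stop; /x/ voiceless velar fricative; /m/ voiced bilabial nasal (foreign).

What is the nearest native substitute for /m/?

/f/ is closest: manner differs (nasal→fricative, +4), place distance 1 (bilabial→labiodental), voicing differs (+1); total 6. Next closest is /d/ at distance 7.

f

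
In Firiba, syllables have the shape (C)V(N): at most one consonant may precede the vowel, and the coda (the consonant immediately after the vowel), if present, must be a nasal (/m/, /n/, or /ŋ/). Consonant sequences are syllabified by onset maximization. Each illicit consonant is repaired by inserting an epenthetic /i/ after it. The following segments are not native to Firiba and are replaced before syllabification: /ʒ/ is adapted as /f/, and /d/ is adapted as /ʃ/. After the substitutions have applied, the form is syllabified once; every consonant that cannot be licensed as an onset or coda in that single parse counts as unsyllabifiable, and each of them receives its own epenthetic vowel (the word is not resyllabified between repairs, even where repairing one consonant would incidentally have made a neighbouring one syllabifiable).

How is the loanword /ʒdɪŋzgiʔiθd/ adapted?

fiʃɪŋzigiʔiθiʃi

Substitution: /ʒ/ → /f/, /d/ → /ʃ/, giving /fʃɪŋzgiʔiθʃ/.
Under (C)V(N), the unsyllabifiable consonants are /f/, /z/, /θ/, /ʃ/ (only a nasal (/m/, /n/, or /ŋ/) is licensed in coda position; onsets are limited to one consonant).
Epenthesis after each stranded consonant: /f/ → /fi/, /z/ → /zi/, /θ/ → /θi/, /ʃ/ → /ʃi/.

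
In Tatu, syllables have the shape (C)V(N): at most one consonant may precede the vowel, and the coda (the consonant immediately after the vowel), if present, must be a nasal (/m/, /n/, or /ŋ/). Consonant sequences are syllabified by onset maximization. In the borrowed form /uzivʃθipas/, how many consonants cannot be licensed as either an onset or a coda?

Syllabifying with onset maximization leaves /v/, /ʃ/, /s/ stranded (only a nasal (/m/, /n/, or /ŋ/) is licensed in coda position; onsets are limited to one consonant).

3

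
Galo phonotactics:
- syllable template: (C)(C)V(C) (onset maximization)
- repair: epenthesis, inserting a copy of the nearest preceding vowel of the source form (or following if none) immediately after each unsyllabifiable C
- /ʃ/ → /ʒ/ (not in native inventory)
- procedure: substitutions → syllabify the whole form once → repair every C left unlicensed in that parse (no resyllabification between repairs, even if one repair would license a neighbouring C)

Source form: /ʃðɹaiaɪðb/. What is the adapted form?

ʒaðɹaiaɪðbɪ

Substitution: /ʃ/ → /ʒ/, giving /ʒðɹaiaɪðb/.
Under (C)(C)V(C), the unsyllabifiable consonants are /ʒ/, /b/ (at most one coda consonant is licensed; onsets may contain at most 2 consonants).
Epenthesis after each stranded consonant: /ʒ/ → /ʒa/, /b/ → /bɪ/.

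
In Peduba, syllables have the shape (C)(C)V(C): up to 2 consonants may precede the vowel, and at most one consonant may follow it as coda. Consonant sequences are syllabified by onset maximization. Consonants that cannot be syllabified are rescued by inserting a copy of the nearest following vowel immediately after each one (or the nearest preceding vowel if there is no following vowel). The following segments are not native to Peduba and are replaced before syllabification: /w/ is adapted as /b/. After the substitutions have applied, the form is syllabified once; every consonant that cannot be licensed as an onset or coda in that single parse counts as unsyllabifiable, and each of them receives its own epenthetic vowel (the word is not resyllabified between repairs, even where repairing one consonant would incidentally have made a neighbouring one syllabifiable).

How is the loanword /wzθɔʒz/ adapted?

bɔzθɔʒzɔ

Substitution: /w/ → /b/, giving /bzθɔʒz/.
Syllabifying with onset maximization leaves /b/, /z/ stranded (at most one coda consonant is licensed; onsets may contain at most 2 consonants).
Each unlicensed consonant becomes the onset of a new syllable: /b/ → /bɔ/, /z/ → /zɔ/.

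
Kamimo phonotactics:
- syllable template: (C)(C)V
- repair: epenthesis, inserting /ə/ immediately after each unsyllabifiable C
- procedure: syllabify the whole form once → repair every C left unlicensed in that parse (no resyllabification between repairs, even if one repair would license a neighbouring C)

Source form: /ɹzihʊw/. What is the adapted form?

ɹzihʊwə

Under (C)(C)V, the unsyllabifiable consonants are /w/ (no codas are permitted; onsets may contain at most 2 consonants).
Inserting the epenthetic vowel yields /w/ → /wə/.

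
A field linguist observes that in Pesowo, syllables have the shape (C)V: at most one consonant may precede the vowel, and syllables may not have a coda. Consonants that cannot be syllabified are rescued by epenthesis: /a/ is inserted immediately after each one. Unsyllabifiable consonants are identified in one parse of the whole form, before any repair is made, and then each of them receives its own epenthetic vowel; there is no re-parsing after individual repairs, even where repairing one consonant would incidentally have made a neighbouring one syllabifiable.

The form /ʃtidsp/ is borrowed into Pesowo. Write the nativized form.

Syllabifying with onset maximization leaves /ʃ/, /d/, /s/, /p/ stranded (no codas are permitted; onsets are limited to one consonant).
Each unlicensed consonant becomes the onset of a new syllable: /ʃ/ → /ʃa/, /d/ → /da/, /s/ → /sa/, /p/ → /pa/.

ʃatidasapa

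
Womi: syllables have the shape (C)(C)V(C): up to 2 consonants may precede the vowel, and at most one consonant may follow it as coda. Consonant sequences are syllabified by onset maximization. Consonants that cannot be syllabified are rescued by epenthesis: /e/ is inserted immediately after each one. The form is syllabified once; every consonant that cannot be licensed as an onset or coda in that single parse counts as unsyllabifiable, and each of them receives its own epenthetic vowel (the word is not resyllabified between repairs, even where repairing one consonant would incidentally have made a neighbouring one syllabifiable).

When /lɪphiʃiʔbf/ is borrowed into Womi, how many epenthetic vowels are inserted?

2

The unsyllabifiable consonants are /b/, /f/; each receives one epenthetic vowel.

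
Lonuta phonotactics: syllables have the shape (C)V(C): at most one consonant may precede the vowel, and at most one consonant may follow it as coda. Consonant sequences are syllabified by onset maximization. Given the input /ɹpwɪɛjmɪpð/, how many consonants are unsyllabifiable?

3

Under (C)V(C), the unsyllabifiable consonants are /ɹ/, /p/, /ð/ (at most one coda consonant is licensed; onsets are limited to one consonant).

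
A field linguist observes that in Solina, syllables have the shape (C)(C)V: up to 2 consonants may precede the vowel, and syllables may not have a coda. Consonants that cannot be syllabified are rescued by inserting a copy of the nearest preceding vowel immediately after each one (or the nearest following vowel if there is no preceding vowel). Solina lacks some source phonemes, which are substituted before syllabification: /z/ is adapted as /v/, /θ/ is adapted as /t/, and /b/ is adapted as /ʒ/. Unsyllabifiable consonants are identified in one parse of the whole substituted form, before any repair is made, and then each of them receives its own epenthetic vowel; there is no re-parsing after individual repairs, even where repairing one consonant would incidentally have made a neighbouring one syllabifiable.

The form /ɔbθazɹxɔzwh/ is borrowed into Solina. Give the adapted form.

Substitution: /b/ → /ʒ/, /θ/ → /t/, /z/ → /v/, giving /ɔʒtavɹxɔvwh/.
Syllabifying with onset maximization leaves /v/, /v/, /w/, /h/ stranded (no codas are permitted; onsets may contain at most 2 consonants).
Inserting the epenthetic vowel yields /v/ → /va/, /v/ → /vɔ/, /w/ → /wɔ/, /h/ → /hɔ/.

ɔʒtavaɹxɔvɔwɔhɔ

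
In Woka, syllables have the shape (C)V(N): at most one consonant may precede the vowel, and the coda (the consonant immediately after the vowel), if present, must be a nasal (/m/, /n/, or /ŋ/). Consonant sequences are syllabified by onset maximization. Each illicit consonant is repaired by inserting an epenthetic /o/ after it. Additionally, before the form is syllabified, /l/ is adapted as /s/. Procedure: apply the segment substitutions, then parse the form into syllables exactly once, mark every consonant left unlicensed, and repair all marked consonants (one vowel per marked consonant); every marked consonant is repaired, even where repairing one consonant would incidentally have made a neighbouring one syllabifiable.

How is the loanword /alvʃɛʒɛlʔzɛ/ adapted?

asovoʃɛʒɛsoʔozɛ

Substitution: /l/ → /s/, giving /asvʃɛʒɛsʔzɛ/.
The consonants /s/, /v/, /s/, /ʔ/ cannot be parsed into a legal (C)V(N) syllable (only a nasal (/m/, /n/, or /ŋ/) is licensed in coda position; onsets are limited to one consonant).
Epenthesis after each stranded consonant: /s/ → /so/, /v/ → /vo/, /s/ → /so/, /ʔ/ → /ʔo/.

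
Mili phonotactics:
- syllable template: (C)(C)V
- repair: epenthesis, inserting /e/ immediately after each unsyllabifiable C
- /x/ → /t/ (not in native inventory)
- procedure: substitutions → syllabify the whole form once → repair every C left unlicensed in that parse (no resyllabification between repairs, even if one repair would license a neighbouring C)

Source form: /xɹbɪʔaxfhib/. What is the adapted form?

teɹbɪʔatefhibe

Substitution: /x/ → /t/, giving /tɹbɪʔatfhib/.
Under (C)(C)V, the unsyllabifiable consonants are /t/, /t/, /b/ (no codas are permitted; onsets may contain at most 2 consonants).
Each unlicensed consonant becomes the onset of a new syllable: /t/ → /te/, /t/ → /te/, /b/ → /be/.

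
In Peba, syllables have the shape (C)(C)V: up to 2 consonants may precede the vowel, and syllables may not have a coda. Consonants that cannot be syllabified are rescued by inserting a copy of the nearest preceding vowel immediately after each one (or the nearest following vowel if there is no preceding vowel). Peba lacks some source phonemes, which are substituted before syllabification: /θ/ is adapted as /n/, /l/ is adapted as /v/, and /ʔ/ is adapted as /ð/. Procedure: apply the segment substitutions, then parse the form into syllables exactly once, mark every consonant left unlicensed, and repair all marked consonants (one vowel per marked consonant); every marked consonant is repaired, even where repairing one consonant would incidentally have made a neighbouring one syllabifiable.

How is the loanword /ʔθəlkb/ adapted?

ðnəvəkəbə

Substitution: /ʔ/ → /ð/, /θ/ → /n/, /l/ → /v/, giving /ðnəvkb/.
Syllabifying with onset maximization leaves /v/, /k/, /b/ stranded (no codas are permitted; onsets may contain at most 2 consonants).
Inserting the epenthetic vowel yields /v/ → /və/, /k/ → /kə/, /b/ → /bə/.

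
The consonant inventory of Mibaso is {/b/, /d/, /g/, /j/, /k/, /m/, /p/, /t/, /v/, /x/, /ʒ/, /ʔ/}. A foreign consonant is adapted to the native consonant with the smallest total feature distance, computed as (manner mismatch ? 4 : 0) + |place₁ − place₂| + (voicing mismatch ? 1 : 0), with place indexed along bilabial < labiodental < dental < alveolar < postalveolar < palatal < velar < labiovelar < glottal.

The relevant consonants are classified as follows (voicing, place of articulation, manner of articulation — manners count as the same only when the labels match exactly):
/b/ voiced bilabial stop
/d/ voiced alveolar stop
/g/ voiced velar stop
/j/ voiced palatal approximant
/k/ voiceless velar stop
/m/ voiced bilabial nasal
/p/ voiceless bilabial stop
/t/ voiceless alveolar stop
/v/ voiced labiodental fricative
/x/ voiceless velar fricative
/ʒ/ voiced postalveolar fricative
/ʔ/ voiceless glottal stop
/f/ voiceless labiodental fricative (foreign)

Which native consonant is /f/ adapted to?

/v/ is closest: same manner (fricative), place distance 0 (labiodental→labiodental), voicing differs (+1); total 1. Next closest is /ʒ/ at distance 4.

v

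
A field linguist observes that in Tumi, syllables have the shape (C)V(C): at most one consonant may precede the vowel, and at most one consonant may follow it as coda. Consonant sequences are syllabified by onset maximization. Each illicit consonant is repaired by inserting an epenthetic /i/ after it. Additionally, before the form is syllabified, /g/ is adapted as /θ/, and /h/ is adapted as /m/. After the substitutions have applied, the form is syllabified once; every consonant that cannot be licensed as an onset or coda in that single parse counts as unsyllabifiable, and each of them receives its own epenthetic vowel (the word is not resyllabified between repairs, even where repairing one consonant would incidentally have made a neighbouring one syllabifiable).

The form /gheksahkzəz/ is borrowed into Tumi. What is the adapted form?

θimeksamkizəz

Substitution: /g/ → /θ/, /h/ → /m/, giving /θmeksamkzəz/.
The consonants /θ/, /k/ cannot be parsed into a legal (C)V(C) syllable (at most one coda consonant is licensed; onsets are limited to one consonant).
Epenthesis after each stranded consonant: /θ/ → /θi/, /k/ → /ki/.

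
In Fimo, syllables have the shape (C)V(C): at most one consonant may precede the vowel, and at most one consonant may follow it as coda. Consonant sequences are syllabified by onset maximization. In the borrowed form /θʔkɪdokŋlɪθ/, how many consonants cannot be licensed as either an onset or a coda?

3

Under (C)V(C), the unsyllabifiable consonants are /θ/, /ʔ/, /ŋ/ (at most one coda consonant is licensed; onsets are limited to one consonant).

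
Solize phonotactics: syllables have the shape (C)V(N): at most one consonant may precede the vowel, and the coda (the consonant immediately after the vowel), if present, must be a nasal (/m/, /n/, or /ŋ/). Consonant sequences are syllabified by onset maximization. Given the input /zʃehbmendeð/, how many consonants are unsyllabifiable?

Syllabifying with onset maximization leaves /z/, /h/, /b/, /ð/ stranded (only a nasal (/m/, /n/, or /ŋ/) is licensed in coda position; onsets are limited to one consonant).

4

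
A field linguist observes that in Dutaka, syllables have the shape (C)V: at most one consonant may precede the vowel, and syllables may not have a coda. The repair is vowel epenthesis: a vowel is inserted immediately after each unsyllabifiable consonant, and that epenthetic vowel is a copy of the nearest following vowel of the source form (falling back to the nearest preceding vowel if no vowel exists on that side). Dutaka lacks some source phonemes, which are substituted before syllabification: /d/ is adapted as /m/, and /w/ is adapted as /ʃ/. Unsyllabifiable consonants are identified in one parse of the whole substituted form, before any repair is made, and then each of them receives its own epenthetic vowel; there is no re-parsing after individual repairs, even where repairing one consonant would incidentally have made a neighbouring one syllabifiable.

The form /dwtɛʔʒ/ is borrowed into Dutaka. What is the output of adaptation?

mɛʃɛtɛʔɛʒɛ

Substitution: /d/ → /m/, /w/ → /ʃ/, giving /mʃtɛʔʒ/.
Under (C)V, the unsyllabifiable consonants are /m/, /ʃ/, /ʔ/, /ʒ/ (no codas are permitted; onsets are limited to one consonant).
Inserting the epenthetic vowel yields /m/ → /mɛ/, /ʃ/ → /ʃɛ/, /ʔ/ → /ʔɛ/, /ʒ/ → /ʒɛ/.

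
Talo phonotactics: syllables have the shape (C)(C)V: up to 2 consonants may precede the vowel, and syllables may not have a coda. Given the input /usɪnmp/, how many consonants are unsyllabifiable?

The consonants /n/, /m/, /p/ cannot be parsed into a legal (C)(C)V syllable (no codas are permitted; onsets may contain at most 2 consonants).

3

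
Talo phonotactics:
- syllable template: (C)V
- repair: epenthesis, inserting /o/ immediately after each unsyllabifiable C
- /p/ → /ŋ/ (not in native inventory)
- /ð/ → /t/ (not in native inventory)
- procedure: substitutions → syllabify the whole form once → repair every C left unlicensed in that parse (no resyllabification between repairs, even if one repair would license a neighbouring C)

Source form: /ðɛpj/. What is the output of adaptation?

Substitution: /ð/ → /t/, /p/ → /ŋ/, giving /tɛŋj/.
The consonants /ŋ/, /j/ cannot be parsed into a legal (C)V syllable (no codas are permitted; onsets are limited to one consonant).
Inserting the epenthetic vowel yields /ŋ/ → /ŋo/, /j/ → /jo/.

tɛŋojo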